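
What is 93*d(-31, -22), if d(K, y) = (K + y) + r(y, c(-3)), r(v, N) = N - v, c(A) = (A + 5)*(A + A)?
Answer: -3999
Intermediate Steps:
c(A) = 2*A*(5 + A) (c(A) = (5 + A)*(2*A) = 2*A*(5 + A))
d(K, y) = -12 + K (d(K, y) = (K + y) + (2*(-3)*(5 - 3) - y) = (K + y) + (2*(-3)*2 - y) = (K + y) + (-12 - y) = -12 + K)
93*d(-31, -22) = 93*(-12 - 31) = 93*(-43) = -3999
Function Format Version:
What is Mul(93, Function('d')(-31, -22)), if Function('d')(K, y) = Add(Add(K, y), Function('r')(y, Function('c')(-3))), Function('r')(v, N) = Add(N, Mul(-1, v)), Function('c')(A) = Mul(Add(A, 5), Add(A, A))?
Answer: -3999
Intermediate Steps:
Function('c')(A) = Mul(2, A, Add(5, A)) (Function('c')(A) = Mul(Add(5, A), Mul(2, A)) = Mul(2, A, Add(5, A)))
Function('d')(K, y) = Add(-12, K) (Function('d')(K, y) = Add(Add(K, y), Add(Mul(2, -3, Add(5, -3)), Mul(-1, y))) = Add(Add(K, y), Add(Mul(2, -3, 2), Mul(-1, y))) = Add(Add(K, y), Add(-12, Mul(-1, y))) = Add(-12, K))
Mul(93, Function('d')(-31, -22)) = Mul(93, Add(-12, -31)) = Mul(93, -43) = -3999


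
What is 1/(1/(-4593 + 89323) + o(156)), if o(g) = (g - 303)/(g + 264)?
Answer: -169460/59309 ≈ -2.8572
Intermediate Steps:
o(g) = (-303 + g)/(264 + g)
1/(1/(-4593 + 89323) + o(156)) = 1/(1/(-4593 + 89323) + (-303 + 156)/(264 + 156)) = 1/(1/84730 - 147/420) = 1/(1/84730 + (1/420)*(-147)) = 1/(1/84730 - 7/20) = 1/(-59309/169460) = -169460/59309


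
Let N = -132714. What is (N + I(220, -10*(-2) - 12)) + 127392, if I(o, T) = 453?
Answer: -4869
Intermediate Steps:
(N + I(220, -10*(-2) - 12)) + 127392 = (-132714 + 453) + 127392 = -132261 + 127392 = -4869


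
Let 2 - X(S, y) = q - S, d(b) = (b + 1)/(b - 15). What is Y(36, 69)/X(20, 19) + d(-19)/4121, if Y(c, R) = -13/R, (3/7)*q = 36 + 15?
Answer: 970978/468891501 ≈ 0.0020708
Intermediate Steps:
q = 119 (q = 7*(36 + 15)/3 = (7/3)*51 = 119)
d(b) = (1 + b)/(-15 + b)
X(S, y) = -117 + S (X(S, y) = 2 - (119 - S) = 2 + (-119 + S) = -117 + S)
Y(36, 69)/X(20, 19) + d(-19)/4121 = (-13/69)/(-117 + 20) + ((1 - 19)/(-15 - 19))/4121 = -13*1/69/(-97) + (-18/(-34))*(1/4121) = -13/69*(-1/97) - 1/34*(-18)*(1/4121) = 13/6693 + (9/17)*(1/4121) = 13/6693 + 9/70057 = 970978/468891501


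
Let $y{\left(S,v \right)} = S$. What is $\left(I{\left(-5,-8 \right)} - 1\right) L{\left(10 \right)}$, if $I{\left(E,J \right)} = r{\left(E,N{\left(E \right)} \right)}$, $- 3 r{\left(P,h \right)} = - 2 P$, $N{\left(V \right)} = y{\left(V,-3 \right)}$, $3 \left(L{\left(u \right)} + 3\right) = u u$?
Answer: $- \frac{1183}{9} \approx -131.44$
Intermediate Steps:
$L{\left(u \right)} = -3 + \frac{u^{2}}{3}$ ($L{\left(u \right)} = -3 + \frac{u u}{3} = -3 + \frac{u^{2}}{3}$)
$N{\left(V \right)} = V$
$r{\left(P,h \right)} = \frac{2 P}{3}$ ($r{\left(P,h \right)} = - \frac{\left(-2\right) P}{3} = \frac{2 P}{3}$)
$I{\left(E,J \right)} = \frac{2 E}{3}$
$\left(I{\left(-5,-8 \right)} - 1\right) L{\left(10 \right)} = \left(\frac{2}{3} \left(-5\right) - 1\right) \left(-3 + \frac{10^{2}}{3}\right) = \left(- \frac{10}{3} - 1\right) \left(-3 + \frac{1}{3} \cdot 100\right) = - \frac{13 \left(-3 + \frac{100}{3}\right)}{3} = \left(- \frac{13}{3}\right) \frac{91}{3} = - \frac{1183}{9}$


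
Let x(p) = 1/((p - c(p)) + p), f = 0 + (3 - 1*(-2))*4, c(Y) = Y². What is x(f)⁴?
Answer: 1/16796160000 ≈ 5.9537e-11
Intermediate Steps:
f = 20 (f = 0 + (3 + 2)*4 = 0 + 5*4 = 0 + 20 = 20)
x(p) = 1/(-p² + 2*p) (x(p) = 1/((p - p²) + p) = 1/(-p² + 2*p))
x(f)⁴ = (-1/(20*(-2 + 20)))⁴ = (-1*1/20/18)⁴ = (-1*1/20*1/18)⁴ = (-1/360)⁴ = 1/16796160000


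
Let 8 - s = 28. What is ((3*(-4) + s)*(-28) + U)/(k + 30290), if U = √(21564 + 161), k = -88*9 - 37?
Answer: 896/29461 + 5*√869/29461 ≈ 0.035416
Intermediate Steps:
s = -20 (s = 8 - 1*28 = 8 - 28 = -20)
k = -829 (k = -792 - 37 = -829)
U = 5*√869 (U = √21725 = 5*√869 ≈ 147.39)
((3*(-4) + s)*(-28) + U)/(k + 30290) = ((3*(-4) - 20)*(-28) + 5*√869)/(-829 + 30290) = ((-12 - 20)*(-28) + 5*√869)/29461 = (-32*(-28) + 5*√869)*(1/29461) = (896 + 5*√869)*(1/29461) = 896/29461 + 5*√869/29461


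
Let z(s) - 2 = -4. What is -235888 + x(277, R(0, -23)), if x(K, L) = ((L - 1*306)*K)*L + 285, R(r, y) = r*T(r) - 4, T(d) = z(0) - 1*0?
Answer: 107877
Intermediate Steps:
z(s) = -2 (z(s) = 2 - 4 = -2)
T(d) = -2 (T(d) = -2 - 1*0 = -2 + 0 = -2)
R(r, y) = -4 - 2*r (R(r, y) = r*(-2) - 4 = -2*r - 4 = -4 - 2*r)
x(K, L) = 285 + K*L*(-306 + L) (x(K, L) = ((L - 306)*K)*L + 285 = ((-306 + L)*K)*L + 285 = (K*(-306 + L))*L + 285 = K*L*(-306 + L) + 285 = 285 + K*L*(-306 + L))
-235888 + x(277, R(0, -23)) = -235888 + (285 + 277*(-4 - 2*0)² - 306*277*(-4 - 2*0)) = -235888 + (285 + 277*(-4 + 0)² - 306*277*(-4 + 0)) = -235888 + (285 + 277*(-4)² - 306*277*(-4)) = -235888 + (285 + 277*16 + 339048) = -235888 + (285 + 4432 + 339048) = -235888 + 343765 = 107877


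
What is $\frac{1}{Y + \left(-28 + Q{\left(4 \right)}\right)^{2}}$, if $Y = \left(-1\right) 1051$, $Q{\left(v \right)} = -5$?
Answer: $\frac{1}{38} \approx 0.026316$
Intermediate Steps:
$Y = -1051$
$\frac{1}{Y + \left(-28 + Q{\left(4 \right)}\right)^{2}} = \frac{1}{-1051 + \left(-28 - 5\right)^{2}} = \frac{1}{-1051 + \left(-33\right)^{2}} = \frac{1}{-1051 + 1089} = \frac{1}{38}$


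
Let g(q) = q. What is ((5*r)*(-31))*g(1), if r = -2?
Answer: 310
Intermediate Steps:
((5*r)*(-31))*g(1) = ((5*(-2))*(-31))*1 = -10*(-31)*1 = 310*1 = 310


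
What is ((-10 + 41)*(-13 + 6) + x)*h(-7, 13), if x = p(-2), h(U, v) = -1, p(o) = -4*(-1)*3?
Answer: 205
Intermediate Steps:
p(o) = 12 (p(o) = 4*3 = 12)
x = 12
((-10 + 41)*(-13 + 6) + x)*h(-7, 13) = ((-10 + 41)*(-13 + 6) + 12)*(-1) = (31*(-7) + 12)*(-1) = (-217 + 12)*(-1) = -205*(-1) = 205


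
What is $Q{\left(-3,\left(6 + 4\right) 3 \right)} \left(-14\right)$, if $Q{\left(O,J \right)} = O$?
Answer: $42$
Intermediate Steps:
$Q{\left(-3,\left(6 + 4\right) 3 \right)} \left(-14\right) = \left(-3\right) \left(-14\right) = 42$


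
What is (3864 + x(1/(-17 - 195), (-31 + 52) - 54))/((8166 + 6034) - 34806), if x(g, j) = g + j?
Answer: -812171/4368472 ≈ -0.18592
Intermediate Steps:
(3864 + x(1/(-17 - 195), (-31 + 52) - 54))/((8166 + 6034) - 34806) = (3864 + (1/(-17 - 195) + ((-31 + 52) - 54)))/((8166 + 6034) - 34806) = (3864 + (1/(-212) + (21 - 54)))/(14200 - 34806) = (3864 + (-1/212 - 33))/(-20606) = (3864 - 6997/212)*(-1/20606) = (812171/212)*(-1/20606) = -812171/4368472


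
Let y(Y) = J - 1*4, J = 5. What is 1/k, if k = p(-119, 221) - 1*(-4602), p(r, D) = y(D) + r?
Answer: 1/4484 ≈ 0.00022302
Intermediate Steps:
y(Y) = 1 (y(Y) = 5 - 1*4 = 5 - 4 = 1)
p(r, D) = 1 + r
k = 4484 (k = (1 - 119) - 1*(-4602) = -118 + 4602 = 4484)
1/k = 1/4484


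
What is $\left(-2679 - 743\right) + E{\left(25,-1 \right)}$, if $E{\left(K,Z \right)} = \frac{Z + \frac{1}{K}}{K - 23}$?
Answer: $- \frac{85562}{25} \approx -3422.5$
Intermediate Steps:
$E{\left(K,Z \right)} = \frac{Z + \frac{1}{K}}{-23 + K}$
$\left(-2679 - 743\right) + E{\left(25,-1 \right)} = \left(-2679 - 743\right) + \frac{1 + 25 \left(-1\right)}{25 \left(-23 + 25\right)} = -3422 + \frac{1 - 25}{25 \cdot 2} = -3422 + \frac{1}{25} \cdot \frac{1}{2} \left(-24\right) = -3422 - \frac{12}{25} = - \frac{85562}{25}$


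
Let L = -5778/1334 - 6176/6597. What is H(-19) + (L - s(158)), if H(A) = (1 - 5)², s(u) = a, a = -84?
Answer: 416841775/4400199 ≈ 94.732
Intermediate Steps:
s(u) = -84
L = -23178125/4400199 (L = -5778*1/1334 - 6176*1/6597 = -2889/667 - 6176/6597 = -23178125/4400199 ≈ -5.2675)
H(A) = 16 (H(A) = (-4)² = 16)
H(-19) + (L - s(158)) = 16 + (-23178125/4400199 - 1*(-84)) = 16 + (-23178125/4400199 + 84) = 16 + 346438591/4400199 = 416841775/4400199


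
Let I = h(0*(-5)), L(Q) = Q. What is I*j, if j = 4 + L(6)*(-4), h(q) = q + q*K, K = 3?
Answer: 0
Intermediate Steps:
h(q) = 4*q (h(q) = q + q*3 = q + 3*q = 4*q)
I = 0 (I = 4*(0*(-5)) = 4*0 = 0)
j = -20 (j = 4 + 6*(-4) = 4 - 24 = -20)
I*j = 0*(-20) = 0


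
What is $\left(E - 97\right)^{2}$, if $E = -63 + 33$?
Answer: $16129$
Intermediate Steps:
$E = -30$
$\left(E - 97\right)^{2} = \left(-30 - 97\right)^{2} = \left(-127\right)^{2} = 16129$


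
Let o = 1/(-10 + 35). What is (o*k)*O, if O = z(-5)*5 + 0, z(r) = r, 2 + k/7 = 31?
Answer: -203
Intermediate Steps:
k = 203 (k = -14 + 7*31 = -14 + 217 = 203)
o = 1/25 ≈ 0.040000
O = -25 (O = -5*5 + 0 = -25 + 0 = -25)
(o*k)*O = ((1/25)*203)*(-25) = (203/25)*(-25) = -203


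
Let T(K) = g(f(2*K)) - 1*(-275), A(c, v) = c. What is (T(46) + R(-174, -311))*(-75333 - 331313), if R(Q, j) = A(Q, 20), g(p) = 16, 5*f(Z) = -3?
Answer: -47577582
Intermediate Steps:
f(Z) = -3/5 (f(Z) = (1/5)*(-3) = -3/5)
R(Q, j) = Q
T(K) = 291 (T(K) = 16 - 1*(-275) = 16 + 275 = 291)
(T(46) + R(-174, -311))*(-75333 - 331313) = (291 - 174)*(-75333 - 331313) = 117*(-406646) = -47577582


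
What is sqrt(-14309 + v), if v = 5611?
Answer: I*sqrt(8698) ≈ 93.263*I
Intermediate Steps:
sqrt(-14309 + v) = sqrt(-14309 + 5611) = sqrt(-8698) = I*sqrt(8698)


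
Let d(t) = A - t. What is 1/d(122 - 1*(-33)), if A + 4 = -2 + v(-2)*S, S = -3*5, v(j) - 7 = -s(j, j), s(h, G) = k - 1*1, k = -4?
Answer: -1/341 ≈ -0.0029326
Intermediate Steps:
s(h, G) = -5 (s(h, G) = -4 - 1*1 = -4 - 1 = -5)
v(j) = 12 (v(j) = 7 - 1*(-5) = 7 + 5 = 12)
S = -15
A = -186 (A = -4 + (-2 + 12*(-15)) = -4 + (-2 - 180) = -4 - 182 = -186)
d(t) = -186 - t
1/d(122 - 1*(-33)) = 1/(-186 - (122 - 1*(-33))) = 1/(-186 - (122 + 33)) = 1/(-186 - 1*155) = 1/(-186 - 155) = 1/(-341) = -1/341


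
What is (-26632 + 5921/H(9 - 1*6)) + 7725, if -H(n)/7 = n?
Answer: -402968/21 ≈ -19189.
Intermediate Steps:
H(n) = -7*n
(-26632 + 5921/H(9 - 1*6)) + 7725 = (-26632 + 5921/((-7*(9 - 1*6)))) + 7725 = (-26632 + 5921/((-7*(9 - 6)))) + 7725 = (-26632 + 5921/((-7*3))) + 7725 = (-26632 + 5921/(-21)) + 7725 = (-26632 + 5921*(-1/21)) + 7725 = (-26632 - 5921/21) + 7725 = -565193/21 + 7725 = -402968/21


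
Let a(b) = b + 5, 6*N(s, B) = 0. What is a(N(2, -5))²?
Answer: 25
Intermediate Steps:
N(s, B) = 0 (N(s, B) = (⅙)*0 = 0)
a(b) = 5 + b
a(N(2, -5))² = (5 + 0)² = 5² = 25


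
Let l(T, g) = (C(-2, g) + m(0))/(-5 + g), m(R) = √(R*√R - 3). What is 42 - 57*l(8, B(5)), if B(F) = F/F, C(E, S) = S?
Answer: 225/4 + 57*I*√3/4 ≈ 56.25 + 24.682*I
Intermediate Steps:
B(F) = 1
m(R) = √(-3 + R^(3/2)) (m(R) = √(R^(3/2) - 3) = √(-3 + R^(3/2)))
l(T, g) = (g + I*√3)/(-5 + g) (l(T, g) = (g + √(-3 + 0^(3/2)))/(-5 + g) = (g + √(-3 + 0))/(-5 + g) = (g + √(-3))/(-5 + g) = (g + I*√3)/(-5 + g))
42 - 57*l(8, B(5)) = 42 - 57*(1 + I*√3)/(-5 + 1) = 42 - 57*(1 + I*√3)/(-4) = 42 - (-57)*(1 + I*√3)/4 = 42 - 57*(-¼ - I*√3/4) = 42 + (57/4 + 57*I*√3/4) = 225/4 + 57*I*√3/4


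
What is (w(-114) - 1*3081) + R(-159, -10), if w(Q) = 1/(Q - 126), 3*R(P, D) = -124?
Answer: -249787/80 ≈ -3122.3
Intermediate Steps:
R(P, D) = -124/3 (R(P, D) = (⅓)*(-124) = -124/3)
w(Q) = 1/(-126 + Q)
(w(-114) - 1*3081) + R(-159, -10) = (1/(-126 - 114) - 1*3081) - 124/3 = (1/(-240) - 3081) - 124/3 = (-1/240 - 3081) - 124/3 = -739441/240 - 124/3 = -249787/80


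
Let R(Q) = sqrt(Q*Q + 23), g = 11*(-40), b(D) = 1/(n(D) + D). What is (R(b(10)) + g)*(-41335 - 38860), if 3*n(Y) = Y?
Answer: 35285800 - 16039*sqrt(36809)/8 ≈ 3.4901e+7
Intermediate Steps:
n(Y) = Y/3
b(D) = 3/(4*D) (b(D) = 1/(D/3 + D) = 1/(4*D/3) = 3/(4*D))
g = -440
R(Q) = sqrt(23 + Q**2) (R(Q) = sqrt(Q**2 + 23) = sqrt(23 + Q**2))
(R(b(10)) + g)*(-41335 - 38860) = (sqrt(23 + ((3/4)/10)**2) - 440)*(-41335 - 38860) = (sqrt(23 + ((3/4)*(1/10))**2) - 440)*(-80195) = (sqrt(23 + (3/40)**2) - 440)*(-80195) = (sqrt(23 + 9/1600) - 440)*(-80195) = (sqrt(36809/1600) - 440)*(-80195) = (sqrt(36809)/40 - 440)*(-80195) = (-440 + sqrt(36809)/40)*(-80195) = 35285800 - 16039*sqrt(36809)/8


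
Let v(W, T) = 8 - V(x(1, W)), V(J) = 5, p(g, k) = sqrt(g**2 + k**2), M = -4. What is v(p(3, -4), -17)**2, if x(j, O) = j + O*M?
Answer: 9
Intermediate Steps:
x(j, O) = j - 4*O (x(j, O) = j + O*(-4) = j - 4*O)
v(W, T) = 3 (v(W, T) = 8 - 1*5 = 8 - 5 = 3)
v(p(3, -4), -17)**2 = 3**2 = 9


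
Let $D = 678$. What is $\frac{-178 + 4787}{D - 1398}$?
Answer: $- \frac{4609}{720} \approx -6.4014$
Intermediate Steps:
$\frac{-178 + 4787}{D - 1398} = \frac{-178 + 4787}{678 - 1398} = \frac{4609}{-720} = 4609 \left(- \frac{1}{720}\right) = - \frac{4609}{720}$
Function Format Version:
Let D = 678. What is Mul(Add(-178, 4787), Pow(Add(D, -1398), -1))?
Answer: Rational(-4609, 720) ≈ -6.4014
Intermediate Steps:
Mul(Add(-178, 4787), Pow(Add(D, -1398), -1)) = Mul(Add(-178, 4787), Pow(Add(678, -1398), -1)) = Mul(4609, Pow(-720, -1)) = Mul(4609, Rational(-1, 720)) = Rational(-4609, 720)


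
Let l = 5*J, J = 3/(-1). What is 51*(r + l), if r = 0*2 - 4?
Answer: -969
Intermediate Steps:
J = -3 (J = 3*(-1) = -3)
r = -4 (r = 0 - 4 = -4)
l = -15 (l = 5*(-3) = -15)
51*(r + l) = 51*(-4 - 15) = 51*(-19) = -969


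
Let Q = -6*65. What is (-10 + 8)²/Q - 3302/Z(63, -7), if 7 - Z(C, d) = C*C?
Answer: 317983/386295 ≈ 0.82316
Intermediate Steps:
Q = -390
Z(C, d) = 7 - C² (Z(C, d) = 7 - C*C = 7 - C²)
(-10 + 8)²/Q - 3302/Z(63, -7) = (-10 + 8)²/(-390) - 3302/(7 - 1*63²) = (-2)²*(-1/390) - 3302/(7 - 1*3969) = 4*(-1/390) - 3302/(7 - 3969) = -2/195 - 3302/(-3962) = -2/195 - 3302*(-1/3962) = -2/195 + 1651/1981 = 317983/386295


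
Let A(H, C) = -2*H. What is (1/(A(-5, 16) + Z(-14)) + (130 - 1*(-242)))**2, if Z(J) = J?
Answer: 2211169/16 ≈ 1.3820e+5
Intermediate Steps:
(1/(A(-5, 16) + Z(-14)) + (130 - 1*(-242)))**2 = (1/(-2*(-5) - 14) + (130 - 1*(-242)))**2 = (1/(10 - 14) + (130 + 242))**2 = (1/(-4) + 372)**2 = (-1/4 + 372)**2 = (1487/4)**2 = 2211169/16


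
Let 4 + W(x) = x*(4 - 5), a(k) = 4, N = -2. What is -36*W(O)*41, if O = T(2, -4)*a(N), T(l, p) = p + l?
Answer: -5904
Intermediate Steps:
T(l, p) = l + p
O = -8 (O = (2 - 4)*4 = -2*4 = -8)
W(x) = -4 - x (W(x) = -4 + x*(4 - 5) = -4 + x*(-1) = -4 - x)
-36*W(O)*41 = -36*(-4 - 1*(-8))*41 = -36*(-4 + 8)*41 = -36*4*41 = -144*41 = -5904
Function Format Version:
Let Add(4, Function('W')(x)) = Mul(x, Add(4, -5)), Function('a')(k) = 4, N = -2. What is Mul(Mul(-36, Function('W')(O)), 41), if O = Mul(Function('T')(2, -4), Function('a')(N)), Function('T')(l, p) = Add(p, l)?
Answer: -5904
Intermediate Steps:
Function('T')(l, p) = Add(l, p)
O = -8 (O = Mul(Add(2, -4), 4) = Mul(-2, 4) = -8)
Function('W')(x) = Add(-4, Mul(-1, x)) (Function('W')(x) = Add(-4, Mul(x, Add(4, -5))) = Add(-4, Mul(x, -1)) = Add(-4, Mul(-1, x)))
Mul(Mul(-36, Function('W')(O)), 41) = Mul(Mul(-36, Add(-4, Mul(-1, -8))), 41) = Mul(Mul(-36, Add(-4, 8)), 41) = Mul(Mul(-36, 4), 41) = Mul(-144, 41) = -5904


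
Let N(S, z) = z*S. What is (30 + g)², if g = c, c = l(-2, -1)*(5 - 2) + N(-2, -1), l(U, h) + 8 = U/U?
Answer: 121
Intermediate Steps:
N(S, z) = S*z
l(U, h) = -7 (l(U, h) = -8 + U/U = -8 + 1 = -7)
c = -19 (c = -7*(5 - 2) - 2*(-1) = -7*3 + 2 = -21 + 2 = -19)
g = -19
(30 + g)² = (30 - 19)² = 11² = 121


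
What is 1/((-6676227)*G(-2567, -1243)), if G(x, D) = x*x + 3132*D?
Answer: -1/18001865273751 ≈ -5.5550e-14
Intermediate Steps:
G(x, D) = x² + 3132*D
1/((-6676227)*G(-2567, -1243)) = 1/((-6676227)*((-2567)² + 3132*(-1243))) = -1/(6676227*(6589489 - 3893076)) = -1/6676227/2696413 = -1/6676227*1/2696413 = -1/18001865273751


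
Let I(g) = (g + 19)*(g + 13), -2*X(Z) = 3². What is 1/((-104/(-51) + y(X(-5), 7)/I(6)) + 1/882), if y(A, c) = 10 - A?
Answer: 3561075/7374544 ≈ 0.48289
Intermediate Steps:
X(Z) = -9/2 (X(Z) = -½*3² = -½*9 = -9/2)
I(g) = (13 + g)*(19 + g) (I(g) = (19 + g)*(13 + g) = (13 + g)*(19 + g))
1/((-104/(-51) + y(X(-5), 7)/I(6)) + 1/882) = 1/((-104/(-51) + (10 - 1*(-9/2))/(247 + 6² + 32*6)) + 1/882) = 1/((-104*(-1/51) + (10 + 9/2)/(247 + 36 + 192)) + 1/882) = 1/((104/51 + (29/2)/475) + 1/882) = 1/((104/51 + (29/2)*(1/475)) + 1/882) = 1/((104/51 + 29/950) + 1/882) = 1/(100279/48450 + 1/882) = 1/(7374544/3561075) = 3561075/7374544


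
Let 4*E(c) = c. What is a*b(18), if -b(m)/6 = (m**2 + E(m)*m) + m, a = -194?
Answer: 492372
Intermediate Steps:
E(c) = c/4
b(m) = -6*m - 15*m**2/2 (b(m) = -6*((m**2 + (m/4)*m) + m) = -6*((m**2 + m**2/4) + m) = -6*(5*m**2/4 + m) = -6*(m + 5*m**2/4) = -6*m - 15*m**2/2)
a*b(18) = -(-291)*18*(4 + 5*18) = -(-291)*18*(4 + 90) = -(-291)*18*94 = -194*(-2538) = 492372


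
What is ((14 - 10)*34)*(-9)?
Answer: -1224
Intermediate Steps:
((14 - 10)*34)*(-9) = (4*34)*(-9) = 136*(-9) = -1224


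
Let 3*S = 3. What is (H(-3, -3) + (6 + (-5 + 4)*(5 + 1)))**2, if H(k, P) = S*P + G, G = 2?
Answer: 1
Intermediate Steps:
S = 1 (S = (1/3)*3 = 1)
H(k, P) = 2 + P (H(k, P) = 1*P + 2 = P + 2 = 2 + P)
(H(-3, -3) + (6 + (-5 + 4)*(5 + 1)))**2 = ((2 - 3) + (6 + (-5 + 4)*(5 + 1)))**2 = (-1 + (6 - 1*6))**2 = (-1 + (6 - 6))**2 = (-1 + 0)**2 = (-1)**2 = 1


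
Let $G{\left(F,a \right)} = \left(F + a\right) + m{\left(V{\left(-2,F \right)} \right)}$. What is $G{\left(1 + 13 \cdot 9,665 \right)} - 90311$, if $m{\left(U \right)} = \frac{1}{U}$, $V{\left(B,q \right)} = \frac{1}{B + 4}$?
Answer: $-89526$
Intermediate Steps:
$V{\left(B,q \right)} = \frac{1}{4 + B}$
$G{\left(F,a \right)} = 2 + F + a$ ($G{\left(F,a \right)} = \left(F + a\right) + \frac{1}{\frac{1}{4 - 2}} = \left(F + a\right) + \frac{1}{\frac{1}{2}} = \left(F + a\right) + 2 = 2 + F + a$)
$G{\left(1 + 13 \cdot 9,665 \right)} - 90311 = \left(2 + \left(1 + 13 \cdot 9\right) + 665\right) - 90311 = \left(2 + \left(1 + 117\right) + 665\right) - 90311 = \left(2 + 118 + 665\right) - 90311 = 785 - 90311 = -89526$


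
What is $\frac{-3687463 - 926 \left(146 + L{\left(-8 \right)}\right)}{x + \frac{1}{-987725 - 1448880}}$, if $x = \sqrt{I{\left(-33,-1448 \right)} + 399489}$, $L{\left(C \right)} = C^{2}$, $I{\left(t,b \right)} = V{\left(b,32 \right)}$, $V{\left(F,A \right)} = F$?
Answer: $- \frac{9458712991415}{2363186901358917024} - \frac{23047147368446746075 \sqrt{398041}}{2363186901358917024} \approx -6152.9$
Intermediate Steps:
$I{\left(t,b \right)} = b$
$x = \sqrt{398041}$ ($x = \sqrt{-1448 + 399489} = \sqrt{398041} \approx 630.91$)
$\frac{-3687463 - 926 \left(146 + L{\left(-8 \right)}\right)}{x + \frac{1}{-987725 - 1448880}} = \frac{-3687463 - 926 \left(146 + \left(-8\right)^{2}\right)}{\sqrt{398041} + \frac{1}{-987725 - 1448880}} = \frac{-3687463 - 926 \left(146 + 64\right)}{\sqrt{398041} + \frac{1}{-2436605}} = \frac{-3687463 - 194460}{\sqrt{398041} - \frac{1}{2436605}} = \frac{-3687463 - 194460}{- \frac{1}{2436605} + \sqrt{398041}} = - \frac{3881923}{- \frac{1}{2436605} + \sqrt{398041}}$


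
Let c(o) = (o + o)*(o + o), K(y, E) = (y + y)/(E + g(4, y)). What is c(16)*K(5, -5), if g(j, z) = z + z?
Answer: 2048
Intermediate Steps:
g(j, z) = 2*z
K(y, E) = 2*y/(E + 2*y) (K(y, E) = (y + y)/(E + 2*y) = (2*y)/(E + 2*y) = 2*y/(E + 2*y))
c(o) = 4*o² (c(o) = (2*o)*(2*o) = 4*o²)
c(16)*K(5, -5) = (4*16²)*(2*5/(-5 + 2*5)) = (4*256)*(2*5/(-5 + 10)) = 1024*(2*5/5) = 1024*(2*5*(⅕)) = 1024*2 = 2048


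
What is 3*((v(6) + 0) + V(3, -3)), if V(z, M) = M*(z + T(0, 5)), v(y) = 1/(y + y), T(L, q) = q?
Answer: -287/4 ≈ -71.750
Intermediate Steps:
v(y) = 1/(2*y)
V(z, M) = M*(5 + z) (V(z, M) = M*(z + 5) = M*(5 + z))
3*((v(6) + 0) + V(3, -3)) = 3*(((½)/6 + 0) - 3*(5 + 3)) = 3*(((½)*(⅙) + 0) - 3*8) = 3*((1/12 + 0) - 24) = 3*(1/12 - 24) = 3*(-287/12) = -287/4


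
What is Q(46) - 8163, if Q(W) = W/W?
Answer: -8162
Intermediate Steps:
Q(W) = 1
Q(46) - 8163 = 1 - 8163 = -8162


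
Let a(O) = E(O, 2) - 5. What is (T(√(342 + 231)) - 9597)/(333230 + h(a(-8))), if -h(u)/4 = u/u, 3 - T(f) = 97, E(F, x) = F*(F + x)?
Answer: -9691/333226 ≈ -0.029082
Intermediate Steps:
T(f) = -94 (T(f) = 3 - 1*97 = 3 - 97 = -94)
a(O) = -5 + O*(2 + O) (a(O) = O*(O + 2) - 5 = O*(2 + O) - 5 = -5 + O*(2 + O))
h(u) = -4 (h(u) = -4*u/u = -4*1 = -4)
(T(√(342 + 231)) - 9597)/(333230 + h(a(-8))) = (-94 - 9597)/(333230 - 4) = -9691/333226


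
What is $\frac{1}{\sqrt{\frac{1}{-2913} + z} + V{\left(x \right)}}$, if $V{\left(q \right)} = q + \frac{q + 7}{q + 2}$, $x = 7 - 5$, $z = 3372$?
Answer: $- \frac{198084}{156320303} + \frac{16 \sqrt{28613335755}}{156320303} \approx 0.016046$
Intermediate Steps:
$x = 2$ ($x = 7 - 5 = 2$)
$V{\left(q \right)} = q + \frac{7 + q}{2 + q}$
$\frac{1}{\sqrt{\frac{1}{-2913} + z} + V{\left(x \right)}} = \frac{1}{\sqrt{\frac{1}{-2913} + 3372} + \frac{7 + 2^{2} + 3 \cdot 2}{2 + 2}} = \frac{1}{\sqrt{- \frac{1}{2913} + 3372} + \frac{7 + 4 + 6}{4}} = \frac{1}{\sqrt{\frac{9822635}{2913}} + \frac{1}{4} \cdot 17} = \frac{1}{\frac{\sqrt{28613335755}}{2913} + \frac{17}{4}} = \frac{1}{\frac{17}{4} + \frac{\sqrt{28613335755}}{2913}}$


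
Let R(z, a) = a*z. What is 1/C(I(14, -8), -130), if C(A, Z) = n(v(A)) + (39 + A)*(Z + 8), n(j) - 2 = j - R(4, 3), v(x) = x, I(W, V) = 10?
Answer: -1/5978 ≈ -0.00016728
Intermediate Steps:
n(j) = -10 + j (n(j) = 2 + (j - 3*4) = 2 + (j - 1*12) = 2 + (j - 12) = 2 + (-12 + j) = -10 + j)
C(A, Z) = -10 + A + (8 + Z)*(39 + A) (C(A, Z) = (-10 + A) + (39 + A)*(Z + 8) = (-10 + A) + (39 + A)*(8 + Z) = (-10 + A) + (8 + Z)*(39 + A) = -10 + A + (8 + Z)*(39 + A))
1/C(I(14, -8), -130) = 1/(302 + 9*10 + 39*(-130) + 10*(-130)) = 1/(302 + 90 - 5070 - 1300) = 1/(-5978) = -1/5978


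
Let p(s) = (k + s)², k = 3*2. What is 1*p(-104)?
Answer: 9604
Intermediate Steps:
k = 6
p(s) = (6 + s)²
1*p(-104) = 1*(6 - 104)² = 1*(-98)² = 1*9604 = 9604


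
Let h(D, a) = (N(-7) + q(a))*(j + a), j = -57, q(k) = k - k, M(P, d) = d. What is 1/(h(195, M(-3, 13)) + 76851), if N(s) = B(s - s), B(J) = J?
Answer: 1/76851 ≈ 1.3012e-5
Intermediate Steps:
q(k) = 0
N(s) = 0 (N(s) = s - s = 0)
h(D, a) = 0 (h(D, a) = (0 + 0)*(-57 + a) = 0*(-57 + a) = 0)
1/(h(195, M(-3, 13)) + 76851) = 1/(0 + 76851) = 1/76851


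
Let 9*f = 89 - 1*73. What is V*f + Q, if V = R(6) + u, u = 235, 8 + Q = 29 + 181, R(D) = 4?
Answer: 5642/9 ≈ 626.89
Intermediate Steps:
f = 16/9 (f = (89 - 1*73)/9 = (89 - 73)/9 = (⅑)*16 = 16/9 ≈ 1.7778)
Q = 202 (Q = -8 + (29 + 181) = -8 + 210 = 202)
V = 239 (V = 4 + 235 = 239)
V*f + Q = 239*(16/9) + 202 = 3824/9 + 202 = 5642/9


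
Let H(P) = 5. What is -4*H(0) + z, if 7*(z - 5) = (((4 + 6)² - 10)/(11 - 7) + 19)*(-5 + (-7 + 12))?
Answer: -15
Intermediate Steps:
z = 5 (z = 5 + ((((4 + 6)² - 10)/(11 - 7) + 19)*(-5 + (-7 + 12)))/7 = 5 + (((10² - 10)/4 + 19)*(-5 + 5))/7 = 5 + (((100 - 10)*(¼) + 19)*0)/7 = 5 + ((90*(¼) + 19)*0)/7 = 5 + ((45/2 + 19)*0)/7 = 5 + ((83/2)*0)/7 = 5 + (⅐)*0 = 5 + 0 = 5)
-4*H(0) + z = -4*5 + 5 = -20 + 5 = -15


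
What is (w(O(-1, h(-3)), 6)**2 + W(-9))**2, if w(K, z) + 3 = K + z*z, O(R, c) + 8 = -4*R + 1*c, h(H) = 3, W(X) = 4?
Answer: 1056784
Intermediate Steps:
O(R, c) = -8 + c - 4*R (O(R, c) = -8 + (-4*R + 1*c) = -8 + (-4*R + c) = -8 + (c - 4*R) = -8 + c - 4*R)
w(K, z) = -3 + K + z**2 (w(K, z) = -3 + (K + z*z) = -3 + (K + z**2) = -3 + K + z**2)
(w(O(-1, h(-3)), 6)**2 + W(-9))**2 = ((-3 + (-8 + 3 - 4*(-1)) + 6**2)**2 + 4)**2 = ((-3 + (-8 + 3 + 4) + 36)**2 + 4)**2 = ((-3 - 1 + 36)**2 + 4)**2 = (32**2 + 4)**2 = (1024 + 4)**2 = 1028**2 = 1056784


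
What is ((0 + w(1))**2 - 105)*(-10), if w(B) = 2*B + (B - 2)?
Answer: 1040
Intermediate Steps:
w(B) = -2 + 3*B (w(B) = 2*B + (-2 + B) = -2 + 3*B)
((0 + w(1))**2 - 105)*(-10) = ((0 + (-2 + 3*1))**2 - 105)*(-10) = ((0 + (-2 + 3))**2 - 105)*(-10) = ((0 + 1)**2 - 105)*(-10) = (1**2 - 105)*(-10) = (1 - 105)*(-10) = -104*(-10) = 1040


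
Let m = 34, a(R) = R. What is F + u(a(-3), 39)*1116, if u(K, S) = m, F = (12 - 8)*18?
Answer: 38016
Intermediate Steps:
F = 72 (F = 4*18 = 72)
u(K, S) = 34
F + u(a(-3), 39)*1116 = 72 + 34*1116 = 72 + 37944 = 38016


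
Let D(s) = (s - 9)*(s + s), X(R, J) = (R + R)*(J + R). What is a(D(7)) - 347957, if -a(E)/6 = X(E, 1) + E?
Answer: -356861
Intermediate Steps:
X(R, J) = 2*R*(J + R) (X(R, J) = (2*R)*(J + R) = 2*R*(J + R))
D(s) = 2*s*(-9 + s) (D(s) = (-9 + s)*(2*s) = 2*s*(-9 + s))
a(E) = -6*E - 12*E*(1 + E) (a(E) = -6*(2*E*(1 + E) + E) = -6*(E + 2*E*(1 + E)) = -6*E - 12*E*(1 + E))
a(D(7)) - 347957 = 6*(2*7*(-9 + 7))*(-3 - 4*7*(-9 + 7)) - 347957 = 6*(2*7*(-2))*(-3 - 4*7*(-2)) - 347957 = 6*(-28)*(-3 - 2*(-28)) - 347957 = 6*(-28)*(-3 + 56) - 347957 = 6*(-28)*53 - 347957 = -8904 - 347957 = -356861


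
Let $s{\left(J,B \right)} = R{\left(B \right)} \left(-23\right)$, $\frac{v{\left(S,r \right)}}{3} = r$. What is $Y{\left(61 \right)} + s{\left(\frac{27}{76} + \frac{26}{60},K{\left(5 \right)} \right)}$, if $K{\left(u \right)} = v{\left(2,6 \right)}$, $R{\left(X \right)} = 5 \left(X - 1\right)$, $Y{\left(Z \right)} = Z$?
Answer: $-1894$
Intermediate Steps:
$R{\left(X \right)} = -5 + 5 X$ ($R{\left(X \right)} = 5 \left(-1 + X\right) = -5 + 5 X$)
$v{\left(S,r \right)} = 3 r$
$K{\left(u \right)} = 18$ ($K{\left(u \right)} = 3 \cdot 6 = 18$)
$s{\left(J,B \right)} = 115 - 115 B$ ($s{\left(J,B \right)} = \left(-5 + 5 B\right) \left(-23\right) = 115 - 115 B$)
$Y{\left(61 \right)} + s{\left(\frac{27}{76} + \frac{26}{60},K{\left(5 \right)} \right)} = 61 + \left(115 - 2070\right) = 61 - 1955 = -1894$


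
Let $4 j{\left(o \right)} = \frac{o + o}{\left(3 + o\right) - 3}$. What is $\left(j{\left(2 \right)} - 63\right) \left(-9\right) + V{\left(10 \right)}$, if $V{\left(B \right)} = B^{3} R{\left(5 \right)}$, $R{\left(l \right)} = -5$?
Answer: $- \frac{8875}{2} \approx -4437.5$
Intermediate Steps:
$V{\left(B \right)} = - 5 B^{3}$ ($V{\left(B \right)} = B^{3} \left(-5\right) = - 5 B^{3}$)
$j{\left(o \right)} = \frac{1}{2}$ ($j{\left(o \right)} = \frac{\left(o + o\right) \frac{1}{\left(3 + o\right) - 3}}{4} = \frac{2 o \frac{1}{o}}{4} = \frac{1}{4} \cdot 2 = \frac{1}{2}$)
$\left(j{\left(2 \right)} - 63\right) \left(-9\right) + V{\left(10 \right)} = \left(\frac{1}{2} - 63\right) \left(-9\right) - 5 \cdot 10^{3} = \left(- \frac{125}{2}\right) \left(-9\right) - 5000 = \frac{1125}{2} - 5000 = - \frac{8875}{2}$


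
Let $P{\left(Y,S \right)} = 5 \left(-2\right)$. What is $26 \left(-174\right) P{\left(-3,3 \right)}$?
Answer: $45240$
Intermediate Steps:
$P{\left(Y,S \right)} = -10$
$26 \left(-174\right) P{\left(-3,3 \right)} = 26 \left(-174\right) \left(-10\right) = \left(-4524\right) \left(-10\right) = 45240$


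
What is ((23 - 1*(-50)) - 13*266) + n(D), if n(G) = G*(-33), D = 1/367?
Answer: -1242328/367 ≈ -3385.1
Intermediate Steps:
D = 1/367 ≈ 0.0027248
n(G) = -33*G
((23 - 1*(-50)) - 13*266) + n(D) = ((23 - 1*(-50)) - 13*266) - 33*1/367 = ((23 + 50) - 3458) - 33/367 = (73 - 3458) - 33/367 = -3385 - 33/367 = -1242328/367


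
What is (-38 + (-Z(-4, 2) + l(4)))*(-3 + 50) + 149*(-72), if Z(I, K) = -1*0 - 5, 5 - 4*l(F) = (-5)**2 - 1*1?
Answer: -50009/4 ≈ -12502.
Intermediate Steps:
l(F) = -19/4 (l(F) = 5/4 - ((-5)**2 - 1*1)/4 = 5/4 - (25 - 1)/4 = 5/4 - 1/4*24 = 5/4 - 6 = -19/4)
Z(I, K) = -5 (Z(I, K) = 0 - 5 = -5)
(-38 + (-Z(-4, 2) + l(4)))*(-3 + 50) + 149*(-72) = (-38 + (-1*(-5) - 19/4))*(-3 + 50) + 149*(-72) = (-38 + (5 - 19/4))*47 - 10728 = (-38 + 1/4)*47 - 10728 = -151/4*47 - 10728 = -7097/4 - 10728 = -50009/4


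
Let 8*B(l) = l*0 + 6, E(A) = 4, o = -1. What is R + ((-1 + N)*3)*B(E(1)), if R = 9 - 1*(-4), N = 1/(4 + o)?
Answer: 23/2 ≈ 11.500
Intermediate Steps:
N = 1/3 (N = 1/(4 - 1) = 1/3 ≈ 0.33333)
B(l) = 3/4 (B(l) = (l*0 + 6)/8 = (0 + 6)/8 = (1/8)*6 = 3/4)
R = 13 (R = 9 + 4 = 13)
R + ((-1 + N)*3)*B(E(1)) = 13 + ((-1 + 1/3)*3)*(3/4) = 13 - 2/3*3*(3/4) = 13 - 2*3/4 = 13 - 3/2 = 23/2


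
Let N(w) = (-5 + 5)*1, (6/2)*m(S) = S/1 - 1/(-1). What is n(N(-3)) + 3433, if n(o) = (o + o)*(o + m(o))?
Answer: 3433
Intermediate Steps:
m(S) = ⅓ + S/3 (m(S) = (S/1 - 1/(-1))/3 = (S*1 - 1*(-1))/3 = (S + 1)/3 = (1 + S)/3 = ⅓ + S/3)
N(w) = 0 (N(w) = 0*1 = 0)
n(o) = 2*o*(⅓ + 4*o/3) (n(o) = (o + o)*(o + (⅓ + o/3)) = (2*o)*(⅓ + 4*o/3) = 2*o*(⅓ + 4*o/3))
n(N(-3)) + 3433 = (⅔)*0*(1 + 4*0) + 3433 = (⅔)*0*(1 + 0) + 3433 = (⅔)*0*1 + 3433 = 0 + 3433 = 3433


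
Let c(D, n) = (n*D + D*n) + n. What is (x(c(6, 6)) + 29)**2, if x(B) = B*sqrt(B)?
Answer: 475393 + 4524*sqrt(78) ≈ 5.1535e+5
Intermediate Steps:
c(D, n) = n + 2*D*n (c(D, n) = (D*n + D*n) + n = 2*D*n + n = n + 2*D*n)
x(B) = B**(3/2)
(x(c(6, 6)) + 29)**2 = ((6*(1 + 2*6))**(3/2) + 29)**2 = ((6*(1 + 12))**(3/2) + 29)**2 = ((6*13)**(3/2) + 29)**2 = (78**(3/2) + 29)**2 = (78*sqrt(78) + 29)**2 = (29 + 78*sqrt(78))**2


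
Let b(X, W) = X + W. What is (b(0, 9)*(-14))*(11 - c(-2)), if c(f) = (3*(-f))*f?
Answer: -2898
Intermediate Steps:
b(X, W) = W + X
c(f) = -3*f² (c(f) = (-3*f)*f = -3*f²)
(b(0, 9)*(-14))*(11 - c(-2)) = ((9 + 0)*(-14))*(11 - (-3)*(-2)²) = (9*(-14))*(11 - (-3)*4) = -126*(11 - 1*(-12)) = -126*(11 + 12) = -126*23 = -2898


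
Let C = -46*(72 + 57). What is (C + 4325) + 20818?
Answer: 19209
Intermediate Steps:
C = -5934 (C = -46*129 = -5934)
(C + 4325) + 20818 = (-5934 + 4325) + 20818 = -1609 + 20818 = 19209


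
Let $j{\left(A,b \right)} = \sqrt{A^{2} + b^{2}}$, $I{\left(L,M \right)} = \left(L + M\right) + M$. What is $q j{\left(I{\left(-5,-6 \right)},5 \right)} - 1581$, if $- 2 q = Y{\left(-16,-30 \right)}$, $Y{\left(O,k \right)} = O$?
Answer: $-1581 + 8 \sqrt{314} \approx -1439.2$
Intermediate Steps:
$q = 8$ ($q = \left(- \frac{1}{2}\right) \left(-16\right) = 8$)
$I{\left(L,M \right)} = L + 2 M$
$q j{\left(I{\left(-5,-6 \right)},5 \right)} - 1581 = 8 \sqrt{\left(-5 + 2 \left(-6\right)\right)^{2} + 5^{2}} - 1581 = 8 \sqrt{\left(-5 - 12\right)^{2} + 25} - 1581 = 8 \sqrt{\left(-17\right)^{2} + 25} - 1581 = 8 \sqrt{289 + 25} - 1581 = 8 \sqrt{314} - 1581 = -1581 + 8 \sqrt{314}$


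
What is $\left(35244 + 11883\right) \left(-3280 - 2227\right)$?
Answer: $-259528389$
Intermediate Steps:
$\left(35244 + 11883\right) \left(-3280 - 2227\right) = 47127 \left(-5507\right) = -259528389$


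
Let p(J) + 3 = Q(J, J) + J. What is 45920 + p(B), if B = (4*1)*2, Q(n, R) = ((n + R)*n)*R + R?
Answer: 46957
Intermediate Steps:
Q(n, R) = R + R*n*(R + n) (Q(n, R) = ((R + n)*n)*R + R = (n*(R + n))*R + R = R*n*(R + n) + R = R + R*n*(R + n))
B = 8 (B = 4*2 = 8)
p(J) = -3 + J + J*(1 + 2*J²) (p(J) = -3 + (J*(1 + J² + J*J) + J) = -3 + (J*(1 + J² + J²) + J) = -3 + (J*(1 + 2*J²) + J) = -3 + (J + J*(1 + 2*J²)) = -3 + J + J*(1 + 2*J²))
45920 + p(B) = 45920 + (-3 + 2*8 + 2*8³) = 45920 + (-3 + 16 + 2*512) = 45920 + (-3 + 16 + 1024) = 45920 + 1037 = 46957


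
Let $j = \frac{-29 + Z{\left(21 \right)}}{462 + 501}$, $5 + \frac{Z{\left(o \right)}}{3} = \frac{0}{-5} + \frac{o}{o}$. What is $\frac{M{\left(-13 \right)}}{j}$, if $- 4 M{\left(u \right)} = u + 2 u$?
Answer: $- \frac{37557}{164} \approx -229.01$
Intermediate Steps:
$Z{\left(o \right)} = -12$ ($Z{\left(o \right)} = -15 + 3 \left(\frac{0}{-5} + \frac{o}{o}\right) = -15 + 3 \left(0 \left(- \frac{1}{5}\right) + 1\right) = -15 + 3 \left(0 + 1\right) = -15 + 3 \cdot 1 = -15 + 3 = -12$)
$M{\left(u \right)} = - \frac{3 u}{4}$ ($M{\left(u \right)} = - \frac{u + 2 u}{4} = - \frac{3 u}{4}$)
$j = - \frac{41}{963}$ ($j = \frac{-29 - 12}{462 + 501} = - \frac{41}{963} \approx -0.042575$)
$\frac{M{\left(-13 \right)}}{j} = \frac{\left(- \frac{3}{4}\right) \left(-13\right)}{- \frac{41}{963}} = \frac{39}{4} \left(- \frac{963}{41}\right) = - \frac{37557}{164}$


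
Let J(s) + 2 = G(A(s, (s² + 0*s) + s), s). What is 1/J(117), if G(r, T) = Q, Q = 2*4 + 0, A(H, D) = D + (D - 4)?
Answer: ⅙ ≈ 0.16667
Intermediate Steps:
A(H, D) = -4 + 2*D (A(H, D) = D + (-4 + D) = -4 + 2*D)
Q = 8 (Q = 8 + 0 = 8)
G(r, T) = 8
J(s) = 6 (J(s) = -2 + 8 = 6)
1/J(117) = 1/6 = ⅙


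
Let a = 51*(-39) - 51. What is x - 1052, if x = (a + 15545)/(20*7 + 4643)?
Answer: -5018211/4783 ≈ -1049.2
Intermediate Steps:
a = -2040 (a = -1989 - 51 = -2040)
x = 13505/4783 (x = (-2040 + 15545)/(20*7 + 4643) = 13505/(140 + 4643) = 13505/4783 ≈ 2.8235)
x - 1052 = 13505/4783 - 1052 = -5018211/4783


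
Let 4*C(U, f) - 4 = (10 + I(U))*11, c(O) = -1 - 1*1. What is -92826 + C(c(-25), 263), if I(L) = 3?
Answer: -371157/4 ≈ -92789.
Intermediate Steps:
c(O) = -2 (c(O) = -1 - 1 = -2)
C(U, f) = 147/4 (C(U, f) = 1 + ((10 + 3)*11)/4 = 1 + (13*11)/4 = 1 + (1/4)*143 = 1 + 143/4 = 147/4)
-92826 + C(c(-25), 263) = -92826 + 147/4 = -371157/4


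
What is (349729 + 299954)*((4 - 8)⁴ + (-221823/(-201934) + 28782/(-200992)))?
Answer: 1693898171481369717/10146779632 ≈ 1.6694e+8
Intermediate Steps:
(349729 + 299954)*((4 - 8)⁴ + (-221823/(-201934) + 28782/(-200992))) = 649683*((-4)⁴ + (-221823*(-1/201934) + 28782*(-1/200992))) = 649683*(256 + (221823/201934 - 14391/100496)) = 649683*(256 + 9693146007/10146779632) = 649683*(2607268731799/10146779632) = 1693898171481369717/10146779632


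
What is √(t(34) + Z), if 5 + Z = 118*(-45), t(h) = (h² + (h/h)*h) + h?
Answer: I*√4091 ≈ 63.961*I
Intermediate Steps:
t(h) = h² + 2*h (t(h) = (h² + 1*h) + h = (h² + h) + h = (h + h²) + h = h² + 2*h)
Z = -5315 (Z = -5 + 118*(-45) = -5 - 5310 = -5315)
√(t(34) + Z) = √(34*(2 + 34) - 5315) = √(34*36 - 5315) = √(1224 - 5315) = √(-4091) = I*√4091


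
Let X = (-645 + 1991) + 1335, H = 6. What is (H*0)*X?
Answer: 0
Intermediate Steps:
X = 2681 (X = 1346 + 1335 = 2681)
(H*0)*X = (6*0)*2681 = 0*2681 = 0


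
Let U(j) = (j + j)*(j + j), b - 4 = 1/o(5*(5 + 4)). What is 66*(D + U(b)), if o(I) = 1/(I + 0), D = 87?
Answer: 639606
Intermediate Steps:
o(I) = 1/I
b = 49 (b = 4 + 1/(1/(5*(5 + 4))) = 4 + 1/(1/(5*9)) = 4 + 1/(1/45) = 4 + 45 = 49)
U(j) = 4*j² (U(j) = (2*j)*(2*j) = 4*j²)
66*(D + U(b)) = 66*(87 + 4*49²) = 66*(87 + 4*2401) = 66*(87 + 9604) = 66*9691 = 639606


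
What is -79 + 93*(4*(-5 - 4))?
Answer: -3427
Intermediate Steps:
-79 + 93*(4*(-5 - 4)) = -79 + 93*(4*(-9)) = -79 + 93*(-36) = -79 - 3348 = -3427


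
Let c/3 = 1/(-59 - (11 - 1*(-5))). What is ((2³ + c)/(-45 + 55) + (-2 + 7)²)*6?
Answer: 19347/125 ≈ 154.78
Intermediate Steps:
c = -1/25 (c = 3/(-59 - (11 - 1*(-5))) = 3/(-59 - (11 + 5)) = 3/(-59 - 1*16) = 3/(-59 - 16) = 3/(-75) = 3*(-1/75) = -1/25 ≈ -0.040000)
((2³ + c)/(-45 + 55) + (-2 + 7)²)*6 = ((2³ - 1/25)/(-45 + 55) + (-2 + 7)²)*6 = ((8 - 1/25)/10 + 5²)*6 = ((199/25)*(⅒) + 25)*6 = (199/250 + 25)*6 = (6449/250)*6 = 19347/125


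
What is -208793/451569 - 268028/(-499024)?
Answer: 4210104475/56335942164 ≈ 0.074732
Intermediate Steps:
-208793/451569 - 268028/(-499024) = -208793*1/451569 - 268028*(-1/499024) = -208793/451569 + 67007/124756 = 4210104475/56335942164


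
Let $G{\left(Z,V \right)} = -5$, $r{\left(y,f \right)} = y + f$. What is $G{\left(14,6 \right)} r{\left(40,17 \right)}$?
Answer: $-285$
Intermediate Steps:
$r{\left(y,f \right)} = f + y$
$G{\left(14,6 \right)} r{\left(40,17 \right)} = - 5 \left(17 + 40\right) = \left(-5\right) 57 = -285$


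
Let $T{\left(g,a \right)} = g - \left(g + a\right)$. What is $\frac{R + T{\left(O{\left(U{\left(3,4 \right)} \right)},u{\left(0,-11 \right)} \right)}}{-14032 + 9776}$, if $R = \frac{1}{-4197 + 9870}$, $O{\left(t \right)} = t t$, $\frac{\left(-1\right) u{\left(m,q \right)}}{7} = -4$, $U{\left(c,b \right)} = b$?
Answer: $\frac{158843}{24144288} \approx 0.0065789$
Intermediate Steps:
$u{\left(m,q \right)} = 28$ ($u{\left(m,q \right)} = \left(-7\right) \left(-4\right) = 28$)
$O{\left(t \right)} = t^{2}$
$T{\left(g,a \right)} = - a$ ($T{\left(g,a \right)} = g - \left(a + g\right) = - a$)
$R = \frac{1}{5673} \approx 0.00017627$
$\frac{R + T{\left(O{\left(U{\left(3,4 \right)} \right)},u{\left(0,-11 \right)} \right)}}{-14032 + 9776} = \frac{\frac{1}{5673} - 28}{-14032 + 9776} = \frac{\frac{1}{5673} - 28}{-4256} = \left(- \frac{158843}{5673}\right) \left(- \frac{1}{4256}\right) = \frac{158843}{24144288}$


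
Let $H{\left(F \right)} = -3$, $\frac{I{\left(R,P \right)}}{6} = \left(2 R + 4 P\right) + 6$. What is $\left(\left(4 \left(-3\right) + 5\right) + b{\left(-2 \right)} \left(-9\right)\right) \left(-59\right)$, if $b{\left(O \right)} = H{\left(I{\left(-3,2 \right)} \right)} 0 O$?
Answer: $413$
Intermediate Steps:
$I{\left(R,P \right)} = 36 + 12 R + 24 P$ ($I{\left(R,P \right)} = 6 \left(\left(2 R + 4 P\right) + 6\right) = 6 \left(6 + 2 R + 4 P\right) = 36 + 12 R + 24 P$)
$b{\left(O \right)} = 0$ ($b{\left(O \right)} = \left(-3\right) 0 O = 0 O = 0$)
$\left(\left(4 \left(-3\right) + 5\right) + b{\left(-2 \right)} \left(-9\right)\right) \left(-59\right) = \left(\left(4 \left(-3\right) + 5\right) + 0 \left(-9\right)\right) \left(-59\right) = \left(\left(-12 + 5\right) + 0\right) \left(-59\right) = \left(-7 + 0\right) \left(-59\right) = \left(-7\right) \left(-59\right) = 413$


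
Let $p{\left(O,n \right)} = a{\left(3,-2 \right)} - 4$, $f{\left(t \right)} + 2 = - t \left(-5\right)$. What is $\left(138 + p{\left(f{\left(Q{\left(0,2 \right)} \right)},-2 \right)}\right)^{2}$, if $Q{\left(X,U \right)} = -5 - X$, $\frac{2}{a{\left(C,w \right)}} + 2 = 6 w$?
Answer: $\frac{877969}{49} \approx 17918.0$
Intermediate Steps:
$a{\left(C,w \right)} = \frac{2}{-2 + 6 w}$
$f{\left(t \right)} = -2 + 5 t$ ($f{\left(t \right)} = -2 + - t \left(-5\right) = -2 + 5 t$)
$p{\left(O,n \right)} = - \frac{29}{7}$ ($p{\left(O,n \right)} = \frac{1}{-1 + 3 \left(-2\right)} - 4 = \frac{1}{-1 - 6} - 4 = \frac{1}{-7} - 4 = - \frac{1}{7} - 4 = - \frac{29}{7}$)
$\left(138 + p{\left(f{\left(Q{\left(0,2 \right)} \right)},-2 \right)}\right)^{2} = \left(138 - \frac{29}{7}\right)^{2} = \left(\frac{937}{7}\right)^{2} = \frac{877969}{49}$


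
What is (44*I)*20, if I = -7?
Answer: -6160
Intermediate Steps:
(44*I)*20 = (44*(-7))*20 = -308*20 = -6160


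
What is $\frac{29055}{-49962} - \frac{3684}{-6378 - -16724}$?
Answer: $- \frac{80777173}{86151142} \approx -0.93762$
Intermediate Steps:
$\frac{29055}{-49962} - \frac{3684}{-6378 - -16724} = 29055 \left(- \frac{1}{49962}\right) - \frac{3684}{-6378 + 16724} = - \frac{9685}{16654} - \frac{3684}{10346} = - \frac{9685}{16654} - \frac{1842}{5173} = - \frac{80777173}{86151142}$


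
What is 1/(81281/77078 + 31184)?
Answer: 77078/2403681633 ≈ 3.2067e-5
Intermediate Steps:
1/(81281/77078 + 31184) = 1/(2403681633/77078) = 77078/2403681633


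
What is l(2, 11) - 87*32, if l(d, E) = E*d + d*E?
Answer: -2740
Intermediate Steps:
l(d, E) = 2*E*d (l(d, E) = E*d + E*d = 2*E*d)
l(2, 11) - 87*32 = 2*11*2 - 87*32 = 44 - 2784 = -2740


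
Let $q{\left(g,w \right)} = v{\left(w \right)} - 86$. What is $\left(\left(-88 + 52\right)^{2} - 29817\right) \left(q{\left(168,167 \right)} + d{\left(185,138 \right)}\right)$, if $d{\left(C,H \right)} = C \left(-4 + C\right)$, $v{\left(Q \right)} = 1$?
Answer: $-952601400$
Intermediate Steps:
$q{\left(g,w \right)} = -85$ ($q{\left(g,w \right)} = 1 - 86 = -85$)
$\left(\left(-88 + 52\right)^{2} - 29817\right) \left(q{\left(168,167 \right)} + d{\left(185,138 \right)}\right) = \left(\left(-88 + 52\right)^{2} - 29817\right) \left(-85 + 185 \left(-4 + 185\right)\right) = \left(\left(-36\right)^{2} - 29817\right) \left(-85 + 185 \cdot 181\right) = \left(1296 - 29817\right) \left(-85 + 33485\right) = \left(-28521\right) 33400 = -952601400$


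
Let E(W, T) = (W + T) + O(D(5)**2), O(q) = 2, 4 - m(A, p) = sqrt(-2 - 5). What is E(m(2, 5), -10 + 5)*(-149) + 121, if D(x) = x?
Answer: -28 + 149*I*sqrt(7) ≈ -28.0 + 394.22*I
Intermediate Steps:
m(A, p) = 4 - I*sqrt(7) (m(A, p) = 4 - sqrt(-2 - 5) = 4 - sqrt(-7) = 4 - I*sqrt(7))
E(W, T) = 2 + T + W (E(W, T) = (W + T) + 2 = (T + W) + 2 = 2 + T + W)
E(m(2, 5), -10 + 5)*(-149) + 121 = (2 + (-10 + 5) + (4 - I*sqrt(7)))*(-149) + 121 = (2 - 5 + (4 - I*sqrt(7)))*(-149) + 121 = (1 - I*sqrt(7))*(-149) + 121 = (-149 + 149*I*sqrt(7)) + 121 = -28 + 149*I*sqrt(7)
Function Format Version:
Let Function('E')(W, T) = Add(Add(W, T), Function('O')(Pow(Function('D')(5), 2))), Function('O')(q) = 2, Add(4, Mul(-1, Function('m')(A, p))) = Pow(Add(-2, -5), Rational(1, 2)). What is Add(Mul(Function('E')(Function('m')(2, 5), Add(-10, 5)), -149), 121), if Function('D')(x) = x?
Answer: Add(-28, Mul(149, I, Pow(7, Rational(1, 2)))) ≈ Add(-28.000, Mul(394.22, I))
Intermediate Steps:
Function('m')(A, p) = Add(4, Mul(-1, I, Pow(7, Rational(1, 2)))) (Function('m')(A, p) = Add(4, Mul(-1, Pow(Add(-2, -5), Rational(1, 2)))) = Add(4, Mul(-1, Pow(-7, Rational(1, 2)))) = Add(4, Mul(-1, Mul(I, Pow(7, Rational(1, 2))))) = Add(4, Mul(-1, I, Pow(7, Rational(1, 2)))))
Function('E')(W, T) = Add(2, T, W) (Function('E')(W, T) = Add(Add(W, T), 2) = Add(Add(T, W), 2) = Add(2, T, W))
Add(Mul(Function('E')(Function('m')(2, 5), Add(-10, 5)), -149), 121) = Add(Mul(Add(2, Add(-10, 5), Add(4, Mul(-1, I, Pow(7, Rational(1, 2))))), -149), 121) = Add(Mul(Add(2, -5, Add(4, Mul(-1, I, Pow(7, Rational(1, 2))))), -149), 121) = Add(Mul(Add(1, Mul(-1, I, Pow(7, Rational(1, 2)))), -149), 121) = Add(Add(-149, Mul(149, I, Pow(7, Rational(1, 2)))), 121) = Add(-28, Mul(149, I, Pow(7, Rational(1, 2))))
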